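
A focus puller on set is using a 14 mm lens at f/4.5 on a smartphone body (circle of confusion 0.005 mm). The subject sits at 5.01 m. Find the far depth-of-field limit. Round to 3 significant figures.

Hyperfocal distance H = f²/(N·c) + f = 14²/(4.5 × 0.005) + 14 = 196/0.0225 + 14 ≈ 8725.1 mm ≈ 8.725 m.
Far limit Df = s·(H − f)/(H − s) = 5010 × (8725.1 − 14) / (8725.1 − 5010) = 5010 × 8711.1 / 3715.1 ≈ 11747 mm ≈ 11.7 m.

11.7 m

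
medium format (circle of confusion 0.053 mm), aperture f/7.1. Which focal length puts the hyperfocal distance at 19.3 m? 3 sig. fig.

85.0 mm

From H = f²/(N·c) + f, with f ≪ H: f ≈ √(H·N·c) = √(19300 × 7.1 × 0.053) = √7262.6 ≈ 85.22 mm.
Exact: f² + N·c·f − N·c·H = 0 ⇒ f = (−N·c + √((N·c)² + 4·N·c·H))/2 = (−0.3763 + √29051)/2 ≈ 85.033 mm ≈ 85.0 mm.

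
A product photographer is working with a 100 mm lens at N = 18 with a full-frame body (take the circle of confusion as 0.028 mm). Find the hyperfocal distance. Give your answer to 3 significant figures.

19.9 m

Hyperfocal distance H = f²/(N·c) + f = 100²/(18 × 0.028) + 100 = 10000/0.504 + 100 ≈ 19941.3 mm ≈ 19.9 m.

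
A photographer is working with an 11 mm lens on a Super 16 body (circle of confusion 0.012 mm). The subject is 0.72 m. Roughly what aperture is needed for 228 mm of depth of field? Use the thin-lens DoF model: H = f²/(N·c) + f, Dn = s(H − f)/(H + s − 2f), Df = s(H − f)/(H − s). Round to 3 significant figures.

Write h = H − f = f²/(N·c). The thin-lens limits are Dn = s·h/(h + (s−f)) and Df = s·h/(h − (s−f)), so DoF = Df − Dn = 2·s·(s−f)·h / (h² − (s−f)²).
That is a quadratic in h: DoF·h² − 2·s·(s−f)·h − DoF·(s−f)² = 0 ⇒ h = (s−f)·(s + √(s² + DoF²)) / DoF = 709 × (720 + √(720² + 228²)) / 228 = 709 × (720 + 755.238) / 228 ≈ 4587.5 mm.
Then N = f²/(c·h) = 11² / (0.012 × 4587.5) = 121 / 55.050 ≈ 2.20.

f/2.20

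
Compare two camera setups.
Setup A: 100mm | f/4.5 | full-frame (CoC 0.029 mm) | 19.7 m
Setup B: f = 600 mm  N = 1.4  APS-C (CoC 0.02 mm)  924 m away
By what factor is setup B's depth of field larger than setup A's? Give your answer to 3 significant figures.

Setup A: H = 100²/(4.5×0.029) + 100 ≈ 76728.4 mm; DoF = Df − Dn = 26471 − 15687 ≈ 10784 mm.
Setup B: H = 600²/(1.4×0.02) + 600 ≈ 12857742.9 mm; DoF = Df − Dn = 995497 − 862085 ≈ 133412 mm.
Ratio = 133412 / 10784 ≈ 12.4.

12.4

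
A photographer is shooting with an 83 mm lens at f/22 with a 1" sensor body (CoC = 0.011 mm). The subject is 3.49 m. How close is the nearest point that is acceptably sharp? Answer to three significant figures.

3.12 m

Hyperfocal distance H = f²/(N·c) + f = 83²/(22 × 0.011) + 83 = 6889/0.242 + 83 ≈ 28549.9 mm ≈ 28.55 m.
Near limit Dn = s·(H − f)/(H + s − 2f) = 3490 × (28549.9 − 83) / (28549.9 + 3490 − 2 × 83) = 3490 × 28466.9 / 31873.9 ≈ 3117.0 mm ≈ 3.12 m.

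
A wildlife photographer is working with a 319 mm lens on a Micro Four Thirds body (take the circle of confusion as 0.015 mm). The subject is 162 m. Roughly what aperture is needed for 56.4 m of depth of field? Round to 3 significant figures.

Write h = H − f = f²/(N·c). The thin-lens limits are Dn = s·h/(h + (s−f)) and Df = s·h/(h − (s−f)), so DoF = Df − Dn = 2·s·(s−f)·h / (h² − (s−f)²).
That is a quadratic in h: DoF·h² − 2·s·(s−f)·h − DoF·(s−f)² = 0 ⇒ h = (s−f)·(s + √(s² + DoF²)) / DoF = 161681 × (162000 + √(162000² + 56400²)) / 56400 = 161681 × (162000 + 171537) / 56400 ≈ 956145 mm.
Then N = f²/(c·h) = 319² / (0.015 × 956145) = 101761 / 14342 ≈ 7.10.

f/7.10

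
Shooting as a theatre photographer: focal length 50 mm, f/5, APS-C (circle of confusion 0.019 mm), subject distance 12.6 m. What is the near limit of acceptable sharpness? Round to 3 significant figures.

Hyperfocal distance H = f²/(N·c) + f = 50²/(5 × 0.019) + 50 = 2500/0.095 + 50 ≈ 26365.8 mm ≈ 26.37 m.
Near limit Dn = s·(H − f)/(H + s − 2f) = 12600 × (26365.8 − 50) / (26365.8 + 12600 − 2 × 50) = 12600 × 26315.8 / 38865.8 ≈ 8531.4 mm ≈ 8.53 m.

8.53 m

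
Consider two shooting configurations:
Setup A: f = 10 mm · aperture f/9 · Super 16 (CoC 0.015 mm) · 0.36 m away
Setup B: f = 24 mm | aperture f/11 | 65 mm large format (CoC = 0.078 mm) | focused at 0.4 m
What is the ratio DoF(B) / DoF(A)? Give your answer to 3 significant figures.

Setup A: H = 10²/(9×0.015) + 10 ≈ 750.7 mm; DoF = Df − Dn = 682.46 − 244.48 ≈ 437.98 mm.
Setup B: H = 24²/(11×0.078) + 24 ≈ 695.3 mm; DoF = Df − Dn = 909.26 − 256.40 ≈ 652.86 mm.
Ratio = 652.86 / 437.98 ≈ 1.49.

1.49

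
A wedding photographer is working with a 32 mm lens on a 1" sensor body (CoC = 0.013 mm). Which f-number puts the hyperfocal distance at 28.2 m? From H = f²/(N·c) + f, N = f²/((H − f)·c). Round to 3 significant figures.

f/2.80

Rearrange H = f²/(N·c) + f for N: N = f² / ((H − f)·c).
N = 32² / ((28200 − 32) × 0.013) = 1024 / 366.2 ≈ 2.80.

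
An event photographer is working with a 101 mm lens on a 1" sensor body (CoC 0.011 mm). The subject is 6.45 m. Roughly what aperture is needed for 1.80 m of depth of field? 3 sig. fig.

f/20

Write h = H − f = f²/(N·c). The thin-lens limits are Dn = s·h/(h + (s−f)) and Df = s·h/(h − (s−f)), so DoF = Df − Dn = 2·s·(s−f)·h / (h² − (s−f)²).
That is a quadratic in h: DoF·h² − 2·s·(s−f)·h − DoF·(s−f)² = 0 ⇒ h = (s−f)·(s + √(s² + DoF²)) / DoF = 6349 × (6450 + √(6450² + 1800²)) / 1800 = 6349 × (6450 + 6696.45) / 1800 ≈ 46370 mm.
Then N = f²/(c·h) = 101² / (0.011 × 46370) = 10201 / 510.08 ≈ 20.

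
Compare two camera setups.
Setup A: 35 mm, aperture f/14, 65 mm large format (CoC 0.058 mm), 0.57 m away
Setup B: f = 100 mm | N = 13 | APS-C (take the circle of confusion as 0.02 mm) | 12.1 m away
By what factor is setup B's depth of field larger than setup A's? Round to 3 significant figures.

Setup A: H = 35²/(14×0.058) + 35 ≈ 1543.6 mm; DoF = Df − Dn = 883.21 − 420.78 ≈ 462.43 mm.
Setup B: H = 100²/(13×0.02) + 100 ≈ 38561.5 mm; DoF = Df − Dn = 17587.2 − 9222.6 ≈ 8364.6 mm.
Ratio = 8364.6 / 462.43 ≈ 18.1.

18.1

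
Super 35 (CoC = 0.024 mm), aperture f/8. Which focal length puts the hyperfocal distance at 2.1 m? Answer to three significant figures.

From H = f²/(N·c) + f, with f ≪ H: f ≈ √(H·N·c) = √(2100 × 8 × 0.024) = √403.20 ≈ 20.08 mm.
Exact: f² + N·c·f − N·c·H = 0 ⇒ f = (−N·c + √((N·c)² + 4·N·c·H))/2 = (−0.192 + √1612.8)/2 ≈ 19.984 mm ≈ 20.0 mm.

20.0 mm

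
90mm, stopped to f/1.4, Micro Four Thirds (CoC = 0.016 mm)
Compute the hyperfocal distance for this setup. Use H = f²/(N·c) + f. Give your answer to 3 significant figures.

Hyperfocal distance H = f²/(N·c) + f = 90²/(1.4 × 0.016) + 90 = 8100/0.0224 + 90 ≈ 361697.1 mm ≈ 362 m.

362 m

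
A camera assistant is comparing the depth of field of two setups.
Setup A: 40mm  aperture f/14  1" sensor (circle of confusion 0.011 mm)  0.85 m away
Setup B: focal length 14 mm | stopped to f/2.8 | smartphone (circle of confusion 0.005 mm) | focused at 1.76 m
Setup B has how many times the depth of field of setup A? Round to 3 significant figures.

Setup A: H = 40²/(14×0.011) + 40 ≈ 10429.6 mm; DoF = Df − Dn = 921.87 − 788.52 ≈ 133.35 mm.
Setup B: H = 14²/(2.8×0.005) + 14 ≈ 14014.0 mm; DoF = Df − Dn = 2010.77 − 1564.84 ≈ 445.93 mm.
Ratio = 445.93 / 133.35 ≈ 3.34.

3.34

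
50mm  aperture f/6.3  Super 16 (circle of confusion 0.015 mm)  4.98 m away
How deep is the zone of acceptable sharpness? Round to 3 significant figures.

Hyperfocal distance H = f²/(N·c) + f = 50²/(6.3 × 0.015) + 50 = 2500/0.0945 + 50 ≈ 26505.0 mm ≈ 26.51 m.
Near limit Dn = s·(H − f)/(H + s − 2f) = 4980 × (26505.0 − 50) / (26505.0 + 4980 − 2 × 50) = 4980 × 26455.0 / 31385.0 ≈ 4197.7 mm.
Far limit Df = s·(H − f)/(H − s) = 4980 × (26505.0 − 50) / (26505.0 − 4980) = 4980 × 26455.0 / 21525.0 ≈ 6120.6 mm.
Depth of field = Df − Dn = 6120.6 − 4197.7 ≈ 1922.9 mm ≈ 1.92 m.

1.92 m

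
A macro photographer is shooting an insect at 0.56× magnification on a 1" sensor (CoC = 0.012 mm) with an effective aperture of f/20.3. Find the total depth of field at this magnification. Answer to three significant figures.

At magnification m, DoF ≈ 2·N_eff·c/m² = 2 × 20.3 × 0.012 / 0.56² = 0.4872 / 0.3136 ≈ 1.55 mm.

1.55 mm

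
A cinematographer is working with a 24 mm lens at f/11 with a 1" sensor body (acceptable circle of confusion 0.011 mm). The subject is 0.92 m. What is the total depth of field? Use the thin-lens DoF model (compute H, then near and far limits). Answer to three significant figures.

359 mm

Hyperfocal distance H = f²/(N·c) + f = 24²/(11 × 0.011) + 24 = 576/0.121 + 24 ≈ 4784.3 mm ≈ 4.784 m.
Near limit Dn = s·(H − f)/(H + s − 2f) = 920 × (4784.3 − 24) / (4784.3 + 920 − 2 × 24) = 920 × 4760.3 / 5656.3 ≈ 774.27 mm.
Far limit Df = s·(H − f)/(H − s) = 920 × (4784.3 − 24) / (4784.3 − 920) = 920 × 4760.3 / 3864.3 ≈ 1133.32 mm.
Depth of field = Df − Dn = 1133.32 − 774.27 ≈ 359.05 mm.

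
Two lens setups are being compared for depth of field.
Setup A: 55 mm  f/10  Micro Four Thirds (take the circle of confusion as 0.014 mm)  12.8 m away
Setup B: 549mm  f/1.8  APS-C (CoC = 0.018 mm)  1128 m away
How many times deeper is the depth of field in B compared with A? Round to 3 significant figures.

Setup A: H = 55²/(10×0.014) + 55 ≈ 21662.1 mm; DoF = Df − Dn = 31208 − 8051 ≈ 23157 mm.
Setup B: H = 549²/(1.8×0.018) + 549 ≈ 9303049.0 mm; DoF = Df − Dn = 1283567 − 1006066 ≈ 277501 mm.
Ratio = 277501 / 23157 ≈ 12.0.

12.0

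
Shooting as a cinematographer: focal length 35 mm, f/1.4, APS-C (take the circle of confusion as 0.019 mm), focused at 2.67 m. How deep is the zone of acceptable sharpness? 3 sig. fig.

307 mm

Hyperfocal distance H = f²/(N·c) + f = 35²/(1.4 × 0.019) + 35 = 1225/0.0266 + 35 ≈ 46087.6 mm ≈ 46.09 m.
Near limit Dn = s·(H − f)/(H + s − 2f) = 2670 × (46087.6 − 35) / (46087.6 + 2670 − 2 × 35) = 2670 × 46052.6 / 48687.6 ≈ 2525.50 mm.
Far limit Df = s·(H − f)/(H − s) = 2670 × (46087.6 − 35) / (46087.6 − 2670) = 2670 × 46052.6 / 43417.6 ≈ 2832.04 mm.
Depth of field = Df − Dn = 2832.04 − 2525.50 ≈ 306.54 mm.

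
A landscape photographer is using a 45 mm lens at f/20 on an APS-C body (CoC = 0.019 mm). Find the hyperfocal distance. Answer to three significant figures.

Hyperfocal distance H = f²/(N·c) + f = 45²/(20 × 0.019) + 45 = 2025/0.38 + 45 ≈ 5373.9 mm ≈ 5.37 m.

5.37 m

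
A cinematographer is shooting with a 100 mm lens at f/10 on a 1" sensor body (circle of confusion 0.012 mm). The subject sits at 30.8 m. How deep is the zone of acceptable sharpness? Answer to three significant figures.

26.3 m

Hyperfocal distance H = f²/(N·c) + f = 100²/(10 × 0.012) + 100 = 10000/0.12 + 100 ≈ 83433.3 mm ≈ 83.43 m.
Near limit Dn = s·(H − f)/(H + s − 2f) = 30800 × (83433.3 − 100) / (83433.3 + 30800 − 2 × 100) = 30800 × 83333.3 / 114033.3 ≈ 22508 mm.
Far limit Df = s·(H − f)/(H − s) = 30800 × (83433.3 − 100) / (83433.3 − 30800) = 30800 × 83333.3 / 52633.3 ≈ 48765 mm.
Depth of field = Df − Dn = 48765 − 22508 ≈ 26257 mm ≈ 26.3 m.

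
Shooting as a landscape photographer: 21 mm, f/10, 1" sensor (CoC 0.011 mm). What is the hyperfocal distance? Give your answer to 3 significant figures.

4.03 m

Hyperfocal distance H = f²/(N·c) + f = 21²/(10 × 0.011) + 21 = 441/0.11 + 21 ≈ 4030.1 mm ≈ 4.03 m.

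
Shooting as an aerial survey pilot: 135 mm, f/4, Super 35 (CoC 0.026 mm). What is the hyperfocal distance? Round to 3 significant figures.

Hyperfocal distance H = f²/(N·c) + f = 135²/(4 × 0.026) + 135 = 18225/0.104 + 135 ≈ 175375.4 mm ≈ 175 m.

175 m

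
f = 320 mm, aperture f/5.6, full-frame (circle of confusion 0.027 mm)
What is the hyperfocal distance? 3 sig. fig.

Hyperfocal distance H = f²/(N·c) + f = 320²/(5.6 × 0.027) + 320 = 102400/0.1512 + 320 ≈ 677568.7 mm ≈ 678 m.

678 m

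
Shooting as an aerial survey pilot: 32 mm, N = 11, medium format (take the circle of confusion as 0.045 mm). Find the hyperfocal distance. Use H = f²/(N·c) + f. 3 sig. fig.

Hyperfocal distance H = f²/(N·c) + f = 32²/(11 × 0.045) + 32 = 1024/0.495 + 32 ≈ 2100.7 mm ≈ 2.10 m.

2.10 m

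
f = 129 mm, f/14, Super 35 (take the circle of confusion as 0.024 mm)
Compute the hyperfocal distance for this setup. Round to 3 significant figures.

Hyperfocal distance H = f²/(N·c) + f = 129²/(14 × 0.024) + 129 = 16641/0.336 + 129 ≈ 49655.8 mm ≈ 49.7 m.

49.7 m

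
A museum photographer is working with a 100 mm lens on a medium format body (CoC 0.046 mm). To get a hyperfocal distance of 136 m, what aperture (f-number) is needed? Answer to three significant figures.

Rearrange H = f²/(N·c) + f for N: N = f² / ((H − f)·c).
N = 100² / ((136000 − 100) × 0.046) = 10000 / 6251 ≈ 1.60.

f/1.60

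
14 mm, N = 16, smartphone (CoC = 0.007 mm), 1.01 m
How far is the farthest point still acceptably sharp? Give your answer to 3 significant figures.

2.34 m

Hyperfocal distance H = f²/(N·c) + f = 14²/(16 × 0.007) + 14 = 196/0.112 + 14 ≈ 1764.0 mm ≈ 1.764 m.
Far limit Df = s·(H − f)/(H − s) = 1010 × (1764.0 − 14) / (1764.0 − 1010) = 1010 × 1750.0 / 754.0 ≈ 2344.2 mm ≈ 2.34 m.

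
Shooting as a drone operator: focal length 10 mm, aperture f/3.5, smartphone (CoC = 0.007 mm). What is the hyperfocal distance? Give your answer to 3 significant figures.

Hyperfocal distance H = f²/(N·c) + f = 10²/(3.5 × 0.007) + 10 = 100/0.0245 + 10 ≈ 4091.6 mm ≈ 4.09 m.

4.09 m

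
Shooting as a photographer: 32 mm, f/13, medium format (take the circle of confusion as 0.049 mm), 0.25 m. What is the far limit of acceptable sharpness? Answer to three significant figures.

289 mm

Hyperfocal distance H = f²/(N·c) + f = 32²/(13 × 0.049) + 32 = 1024/0.637 + 32 ≈ 1639.5 mm ≈ 1.640 m.
Far limit Df = s·(H − f)/(H − s) = 250 × (1639.5 − 32) / (1639.5 − 250) = 250 × 1607.5 / 1389.5 ≈ 289.22 mm.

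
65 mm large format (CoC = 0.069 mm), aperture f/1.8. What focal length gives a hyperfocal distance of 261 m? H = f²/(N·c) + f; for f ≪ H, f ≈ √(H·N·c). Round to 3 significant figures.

180 mm

From H = f²/(N·c) + f, with f ≪ H: f ≈ √(H·N·c) = √(261000 × 1.8 × 0.069) = √32416 ≈ 180.0 mm.
The +f correction barely moves this — solving exactly, f² + N·c·f − N·c·H = 0 ⇒ f = (−N·c + √((N·c)² + 4·N·c·H))/2 = (−0.1242 + √129665)/2 ≈ 179.98 mm, so f ≈ 180 mm.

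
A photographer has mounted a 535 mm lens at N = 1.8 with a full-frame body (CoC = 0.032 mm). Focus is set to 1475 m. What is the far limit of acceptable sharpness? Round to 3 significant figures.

2100 m

Hyperfocal distance H = f²/(N·c) + f = 535²/(1.8 × 0.032) + 535 = 286225/0.0576 + 535 ≈ 4969719.0 mm ≈ 4970 m.
Far limit Df = s·(H − f)/(H − s) = 1475000 × (4969719.0 − 535) / (4969719.0 − 1475000) = 1475000 × 4969184.0 / 3494719.0 ≈ 2097321 mm ≈ 2100 m.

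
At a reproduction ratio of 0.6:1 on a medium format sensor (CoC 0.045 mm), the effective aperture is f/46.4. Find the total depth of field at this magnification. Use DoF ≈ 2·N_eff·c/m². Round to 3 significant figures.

11.6 mm

At magnification m, DoF ≈ 2·N_eff·c/m² = 2 × 46.4 × 0.045 / 0.6² = 4.176 / 0.36 ≈ 11.6 mm.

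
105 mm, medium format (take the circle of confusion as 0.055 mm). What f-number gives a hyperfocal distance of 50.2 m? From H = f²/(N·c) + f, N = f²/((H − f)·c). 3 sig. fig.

f/4

Rearrange H = f²/(N·c) + f for N: N = f² / ((H − f)·c).
N = 105² / ((50200 − 105) × 0.055) = 11025 / 2755 ≈ 4.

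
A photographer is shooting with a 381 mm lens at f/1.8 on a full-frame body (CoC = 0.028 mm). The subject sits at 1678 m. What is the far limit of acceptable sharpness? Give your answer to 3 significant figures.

4020 m

Hyperfocal distance H = f²/(N·c) + f = 381²/(1.8 × 0.028) + 381 = 145161/0.0504 + 381 ≈ 2880559.6 mm ≈ 2881 m.
Far limit Df = s·(H − f)/(H − s) = 1678000 × (2880559.6 − 381) / (2880559.6 − 1678000) = 1678000 × 2880178.6 / 1202559.6 ≈ 4018878 mm ≈ 4020 m.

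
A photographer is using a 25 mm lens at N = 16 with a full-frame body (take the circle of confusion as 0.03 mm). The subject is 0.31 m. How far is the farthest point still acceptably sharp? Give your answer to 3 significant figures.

397 mm

Hyperfocal distance H = f²/(N·c) + f = 25²/(16 × 0.03) + 25 = 625/0.48 + 25 ≈ 1327.1 mm ≈ 1.327 m.
Far limit Df = s·(H − f)/(H − s) = 310 × (1327.1 − 25) / (1327.1 − 310) = 310 × 1302.1 / 1017.1 ≈ 396.87 mm.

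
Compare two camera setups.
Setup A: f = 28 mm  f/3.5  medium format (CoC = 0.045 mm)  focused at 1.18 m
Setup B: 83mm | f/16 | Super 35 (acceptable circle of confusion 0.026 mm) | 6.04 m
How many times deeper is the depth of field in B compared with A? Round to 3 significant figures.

Setup A: H = 28²/(3.5×0.045) + 28 ≈ 5005.8 mm; DoF = Df − Dn = 1535.32 − 958.24 ≈ 577.08 mm.
Setup B: H = 83²/(16×0.026) + 83 ≈ 16643.1 mm; DoF = Df − Dn = 9433.4 − 4442.1 ≈ 4991.3 mm.
Ratio = 4991.3 / 577.08 ≈ 8.65.

8.65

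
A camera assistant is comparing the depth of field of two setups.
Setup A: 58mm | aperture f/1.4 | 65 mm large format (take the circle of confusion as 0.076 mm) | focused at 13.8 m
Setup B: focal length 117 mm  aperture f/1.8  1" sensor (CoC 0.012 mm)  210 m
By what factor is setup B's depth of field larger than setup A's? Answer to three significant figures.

Setup A: H = 58²/(1.4×0.076) + 58 ≈ 31674.5 mm; DoF = Df − Dn = 24409 − 9619 ≈ 14790 mm.
Setup B: H = 117²/(1.8×0.012) + 117 ≈ 633867.0 mm; DoF = Df − Dn = 313984 − 157755 ≈ 156229 mm.
Ratio = 156229 / 14790 ≈ 10.6.

10.6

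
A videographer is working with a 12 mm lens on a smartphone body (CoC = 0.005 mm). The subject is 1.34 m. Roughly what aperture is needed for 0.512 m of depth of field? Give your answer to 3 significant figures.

Write h = H − f = f²/(N·c). The thin-lens limits are Dn = s·h/(h + (s−f)) and Df = s·h/(h − (s−f)), so DoF = Df − Dn = 2·s·(s−f)·h / (h² − (s−f)²).
That is a quadratic in h: DoF·h² − 2·s·(s−f)·h − DoF·(s−f)² = 0 ⇒ h = (s−f)·(s + √(s² + DoF²)) / DoF = 1328 × (1340 + √(1340² + 512²)) / 512 = 1328 × (1340 + 1434.48) / 512 ≈ 7196.3 mm.
Then N = f²/(c·h) = 12² / (0.005 × 7196.3) = 144 / 35.982 ≈ 4.

f/4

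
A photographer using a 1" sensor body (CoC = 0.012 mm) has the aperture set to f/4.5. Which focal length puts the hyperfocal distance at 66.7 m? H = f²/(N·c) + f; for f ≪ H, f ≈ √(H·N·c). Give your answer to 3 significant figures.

From H = f²/(N·c) + f, with f ≪ H: f ≈ √(H·N·c) = √(66700 × 4.5 × 0.012) = √3601.8 ≈ 60.01 mm.
The +f correction barely moves this — solving exactly, f² + N·c·f − N·c·H = 0 ⇒ f = (−N·c + √((N·c)² + 4·N·c·H))/2 = (−0.054 + √14407)/2 ≈ 59.988 mm, so f ≈ 60.0 mm.

60.0 mm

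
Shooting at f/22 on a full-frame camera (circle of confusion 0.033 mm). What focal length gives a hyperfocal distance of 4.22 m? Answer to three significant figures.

From H = f²/(N·c) + f, with f ≪ H: f ≈ √(H·N·c) = √(4220 × 22 × 0.033) = √3063.7 ≈ 55.35 mm.
Exact: f² + N·c·f − N·c·H = 0 ⇒ f = (−N·c + √((N·c)² + 4·N·c·H))/2 = (−0.726 + √12255)/2 ≈ 54.989 mm ≈ 55.0 mm.

55.0 mm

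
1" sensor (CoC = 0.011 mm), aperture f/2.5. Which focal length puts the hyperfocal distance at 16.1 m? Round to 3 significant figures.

From H = f²/(N·c) + f, with f ≪ H: f ≈ √(H·N·c) = √(16100 × 2.5 × 0.011) = √442.75 ≈ 21.04 mm.
The +f correction barely moves this — solving exactly, f² + N·c·f − N·c·H = 0 ⇒ f = (−N·c + √((N·c)² + 4·N·c·H))/2 = (−0.0275 + √1771.0)/2 ≈ 21.028 mm, so f ≈ 21.0 mm.

21.0 mm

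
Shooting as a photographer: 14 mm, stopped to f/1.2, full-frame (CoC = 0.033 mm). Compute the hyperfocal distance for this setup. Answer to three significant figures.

Hyperfocal distance H = f²/(N·c) + f = 14²/(1.2 × 0.033) + 14 = 196/0.0396 + 14 ≈ 4963.5 mm ≈ 4.96 m.

4.96 m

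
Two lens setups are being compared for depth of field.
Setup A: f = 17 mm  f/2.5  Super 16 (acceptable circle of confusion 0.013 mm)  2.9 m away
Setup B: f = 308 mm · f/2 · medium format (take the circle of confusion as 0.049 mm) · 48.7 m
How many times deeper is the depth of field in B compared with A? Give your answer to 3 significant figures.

Setup A: H = 17²/(2.5×0.013) + 17 ≈ 8909.3 mm; DoF = Df − Dn = 4291.3 − 2190.0 ≈ 2101.3 mm.
Setup B: H = 308²/(2×0.049) + 308 ≈ 968308.0 mm; DoF = Df − Dn = 51262.7 − 46381.3 ≈ 4881.4 mm.
Ratio = 4881.4 / 2101.3 ≈ 2.32.

2.32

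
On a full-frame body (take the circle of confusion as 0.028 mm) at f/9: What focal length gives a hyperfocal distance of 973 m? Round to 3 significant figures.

From H = f²/(N·c) + f, with f ≪ H: f ≈ √(H·N·c) = √(973000 × 9 × 0.028) = √245196 ≈ 495.2 mm.
The +f correction barely moves this — solving exactly, f² + N·c·f − N·c·H = 0 ⇒ f = (−N·c + √((N·c)² + 4·N·c·H))/2 = (−0.252 + √980784)/2 ≈ 495.05 mm, so f ≈ 495 mm.

495 mm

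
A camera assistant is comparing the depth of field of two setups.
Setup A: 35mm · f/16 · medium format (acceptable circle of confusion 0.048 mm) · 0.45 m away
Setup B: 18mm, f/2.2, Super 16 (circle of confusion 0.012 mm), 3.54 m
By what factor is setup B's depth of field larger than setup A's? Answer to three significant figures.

Setup A: H = 35²/(16×0.048) + 35 ≈ 1630.1 mm; DoF = Df − Dn = 608.26 − 357.09 ≈ 251.17 mm.
Setup B: H = 18²/(2.2×0.012) + 18 ≈ 12290.7 mm; DoF = Df − Dn = 4964.8 − 2750.6 ≈ 2214.2 mm.
Ratio = 2214.2 / 251.17 ≈ 8.82.

8.82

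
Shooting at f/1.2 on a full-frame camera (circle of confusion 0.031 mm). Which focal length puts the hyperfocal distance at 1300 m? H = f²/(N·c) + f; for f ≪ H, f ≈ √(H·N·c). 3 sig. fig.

220 mm

From H = f²/(N·c) + f, with f ≪ H: f ≈ √(H·N·c) = √(1300000 × 1.2 × 0.031) = √48360 ≈ 219.9 mm.
The +f correction barely moves this — solving exactly, f² + N·c·f − N·c·H = 0 ⇒ f = (−N·c + √((N·c)² + 4·N·c·H))/2 = (−0.0372 + √193440)/2 ≈ 219.89 mm, so f ≈ 220 mm.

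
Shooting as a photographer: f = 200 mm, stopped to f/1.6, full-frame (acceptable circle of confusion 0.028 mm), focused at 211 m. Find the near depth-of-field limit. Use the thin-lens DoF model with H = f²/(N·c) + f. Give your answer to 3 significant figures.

Hyperfocal distance H = f²/(N·c) + f = 200²/(1.6 × 0.028) + 200 = 40000/0.0448 + 200 ≈ 893057.1 mm ≈ 893.1 m.
Near limit Dn = s·(H − f)/(H + s − 2f) = 211000 × (893057.1 − 200) / (893057.1 + 211000 − 2 × 200) = 211000 × 892857.1 / 1103657.1 ≈ 170699 mm ≈ 171 m.

171 m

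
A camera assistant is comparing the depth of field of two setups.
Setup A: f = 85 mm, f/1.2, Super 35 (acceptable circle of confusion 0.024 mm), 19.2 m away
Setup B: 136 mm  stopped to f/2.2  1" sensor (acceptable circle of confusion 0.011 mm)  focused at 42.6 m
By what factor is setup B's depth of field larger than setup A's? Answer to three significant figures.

Setup A: H = 85²/(1.2×0.024) + 85 ≈ 250953.1 mm; DoF = Df − Dn = 20783.6 − 17840.6 ≈ 2943.0 mm.
Setup B: H = 136²/(2.2×0.011) + 136 ≈ 764433.5 mm; DoF = Df − Dn = 45106.1 − 40357.7 ≈ 4748.4 mm.
Ratio = 4748.4 / 2943.0 ≈ 1.61.

1.61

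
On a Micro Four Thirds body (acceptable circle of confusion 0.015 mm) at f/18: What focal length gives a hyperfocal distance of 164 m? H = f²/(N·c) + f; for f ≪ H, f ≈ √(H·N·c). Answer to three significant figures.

From H = f²/(N·c) + f, with f ≪ H: f ≈ √(H·N·c) = √(164000 × 18 × 0.015) = √44280 ≈ 210.4 mm.
The +f correction barely moves this — solving exactly, f² + N·c·f − N·c·H = 0 ⇒ f = (−N·c + √((N·c)² + 4·N·c·H))/2 = (−0.27 + √177120)/2 ≈ 210.29 mm, so f ≈ 210 mm.

210 mm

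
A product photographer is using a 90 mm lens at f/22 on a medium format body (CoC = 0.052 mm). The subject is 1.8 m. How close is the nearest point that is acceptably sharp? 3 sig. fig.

1.45 m

Hyperfocal distance H = f²/(N·c) + f = 90²/(22 × 0.052) + 90 = 8100/1.144 + 90 ≈ 7170.4 mm ≈ 7.170 m.
Near limit Dn = s·(H − f)/(H + s − 2f) = 1800 × (7170.4 − 90) / (7170.4 + 1800 − 2 × 90) = 1800 × 7080.4 / 8790.4 ≈ 1449.8 mm ≈ 1.45 m.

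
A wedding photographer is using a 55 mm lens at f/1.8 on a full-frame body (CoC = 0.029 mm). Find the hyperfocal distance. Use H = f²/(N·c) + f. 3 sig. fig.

Hyperfocal distance H = f²/(N·c) + f = 55²/(1.8 × 0.029) + 55 = 3025/0.0522 + 55 ≈ 58005.2 mm ≈ 58.0 m.

58.0 m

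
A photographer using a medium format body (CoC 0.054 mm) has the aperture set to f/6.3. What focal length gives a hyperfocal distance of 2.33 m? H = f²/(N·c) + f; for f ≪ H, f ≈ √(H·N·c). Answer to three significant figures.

From H = f²/(N·c) + f, with f ≪ H: f ≈ √(H·N·c) = √(2330 × 6.3 × 0.054) = √792.67 ≈ 28.15 mm.
Exact: f² + N·c·f − N·c·H = 0 ⇒ f = (−N·c + √((N·c)² + 4·N·c·H))/2 = (−0.3402 + √3170.8)/2 ≈ 27.985 mm ≈ 28.0 mm.

28.0 mm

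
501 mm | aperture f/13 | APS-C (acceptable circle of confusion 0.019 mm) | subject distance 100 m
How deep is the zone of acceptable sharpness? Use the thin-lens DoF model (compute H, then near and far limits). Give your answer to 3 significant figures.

19.8 m

Hyperfocal distance H = f²/(N·c) + f = 501²/(13 × 0.019) + 501 = 251001/0.247 + 501 ≈ 1016699.4 mm ≈ 1017 m.
Near limit Dn = s·(H − f)/(H + s − 2f) = 100000 × (1016699.4 − 501) / (1016699.4 + 100000 − 2 × 501) = 100000 × 1016198.4 / 1115697.4 ≈ 91082 mm.
Far limit Df = s·(H − f)/(H − s) = 100000 × (1016699.4 − 501) / (1016699.4 − 100000) = 100000 × 1016198.4 / 916699.4 ≈ 110854 mm.
Depth of field = Df − Dn = 110854 − 91082 ≈ 19772 mm ≈ 19.8 m.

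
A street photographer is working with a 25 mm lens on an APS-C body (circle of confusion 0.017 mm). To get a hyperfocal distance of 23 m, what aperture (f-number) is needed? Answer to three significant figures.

Rearrange H = f²/(N·c) + f for N: N = f² / ((H − f)·c).
N = 25² / ((23000 − 25) × 0.017) = 625 / 390.6 ≈ 1.60.

f/1.60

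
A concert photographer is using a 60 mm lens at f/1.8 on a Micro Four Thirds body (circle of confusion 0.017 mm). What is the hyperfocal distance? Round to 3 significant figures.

Hyperfocal distance H = f²/(N·c) + f = 60²/(1.8 × 0.017) + 60 = 3600/0.0306 + 60 ≈ 117707.1 mm ≈ 118 m.

118 m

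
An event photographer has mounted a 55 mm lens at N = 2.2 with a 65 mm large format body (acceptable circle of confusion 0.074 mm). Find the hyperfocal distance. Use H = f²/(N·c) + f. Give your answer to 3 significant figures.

Hyperfocal distance H = f²/(N·c) + f = 55²/(2.2 × 0.074) + 55 = 3025/0.1628 + 55 ≈ 18636.1 mm ≈ 18.6 m.

18.6 m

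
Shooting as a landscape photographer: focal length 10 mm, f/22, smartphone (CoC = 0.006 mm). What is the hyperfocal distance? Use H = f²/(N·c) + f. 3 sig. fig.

Hyperfocal distance H = f²/(N·c) + f = 10²/(22 × 0.006) + 10 = 100/0.132 + 10 ≈ 767.6 mm ≈ 0.768 m.

0.768 m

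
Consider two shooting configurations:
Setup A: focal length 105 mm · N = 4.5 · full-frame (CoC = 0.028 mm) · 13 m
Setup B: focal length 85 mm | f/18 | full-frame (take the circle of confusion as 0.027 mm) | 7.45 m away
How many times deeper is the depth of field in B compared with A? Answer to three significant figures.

Setup A: H = 105²/(4.5×0.028) + 105 ≈ 87605.0 mm; DoF = Df − Dn = 15247.0 − 11330.2 ≈ 3916.8 mm.
Setup B: H = 85²/(18×0.027) + 85 ≈ 14951.3 mm; DoF = Df − Dn = 14764.7 − 4981.9 ≈ 9782.8 mm.
Ratio = 9782.8 / 3916.8 ≈ 2.50.

2.50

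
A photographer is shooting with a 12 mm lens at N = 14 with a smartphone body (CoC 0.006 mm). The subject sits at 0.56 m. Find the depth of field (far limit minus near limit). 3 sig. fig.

Hyperfocal distance H = f²/(N·c) + f = 12²/(14 × 0.006) + 12 = 144/0.084 + 12 ≈ 1726.3 mm ≈ 1.726 m.
Near limit Dn = s·(H − f)/(H + s − 2f) = 560 × (1726.3 − 12) / (1726.3 + 560 − 2 × 12) = 560 × 1714.3 / 2262.3 ≈ 424.35 mm.
Far limit Df = s·(H − f)/(H − s) = 560 × (1726.3 − 12) / (1726.3 − 560) = 560 × 1714.3 / 1166.3 ≈ 823.13 mm.
Depth of field = Df − Dn = 823.13 − 424.35 ≈ 398.78 mm.

399 mm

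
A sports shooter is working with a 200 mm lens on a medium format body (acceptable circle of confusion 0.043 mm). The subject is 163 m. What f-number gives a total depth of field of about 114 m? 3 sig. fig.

Write h = H − f = f²/(N·c). The thin-lens limits are Dn = s·h/(h + (s−f)) and Df = s·h/(h − (s−f)), so DoF = Df − Dn = 2·s·(s−f)·h / (h² − (s−f)²).
That is a quadratic in h: DoF·h² − 2·s·(s−f)·h − DoF·(s−f)² = 0 ⇒ h = (s−f)·(s + √(s² + DoF²)) / DoF = 162800 × (163000 + √(163000² + 114000²)) / 114000 = 162800 × (163000 + 198910) / 114000 ≈ 516832 mm.
Then N = f²/(c·h) = 200² / (0.043 × 516832) = 40000 / 22224 ≈ 1.80.

f/1.80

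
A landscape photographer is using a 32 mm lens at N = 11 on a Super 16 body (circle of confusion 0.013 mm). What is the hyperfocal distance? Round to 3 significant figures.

Hyperfocal distance H = f²/(N·c) + f = 32²/(11 × 0.013) + 32 = 1024/0.143 + 32 ≈ 7192.8 mm ≈ 7.19 m.

7.19 m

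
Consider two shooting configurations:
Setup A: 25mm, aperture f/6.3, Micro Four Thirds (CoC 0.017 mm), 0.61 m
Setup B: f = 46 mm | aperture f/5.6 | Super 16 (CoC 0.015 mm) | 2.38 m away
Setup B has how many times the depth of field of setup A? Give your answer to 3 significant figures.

3.60

Setup A: H = 25²/(6.3×0.017) + 25 ≈ 5860.7 mm; DoF = Df − Dn = 677.96 − 554.42 ≈ 123.54 mm.
Setup B: H = 46²/(5.6×0.015) + 46 ≈ 25236.5 mm; DoF = Df − Dn = 2623.03 − 2178.18 ≈ 444.85 mm.
Ratio = 444.85 / 123.54 ≈ 3.60.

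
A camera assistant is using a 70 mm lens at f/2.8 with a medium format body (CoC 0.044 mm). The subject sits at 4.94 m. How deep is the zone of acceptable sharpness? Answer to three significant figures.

Hyperfocal distance H = f²/(N·c) + f = 70²/(2.8 × 0.044) + 70 = 4900/0.1232 + 70 ≈ 39842.7 mm ≈ 39.84 m.
Near limit Dn = s·(H − f)/(H + s − 2f) = 4940 × (39842.7 − 70) / (39842.7 + 4940 − 2 × 70) = 4940 × 39772.7 / 44642.7 ≈ 4401.1 mm.
Far limit Df = s·(H − f)/(H − s) = 4940 × (39842.7 − 70) / (39842.7 − 4940) = 4940 × 39772.7 / 34902.7 ≈ 5629.3 mm.
Depth of field = Df − Dn = 5629.3 − 4401.1 ≈ 1228.2 mm ≈ 1.23 m.

1.23 m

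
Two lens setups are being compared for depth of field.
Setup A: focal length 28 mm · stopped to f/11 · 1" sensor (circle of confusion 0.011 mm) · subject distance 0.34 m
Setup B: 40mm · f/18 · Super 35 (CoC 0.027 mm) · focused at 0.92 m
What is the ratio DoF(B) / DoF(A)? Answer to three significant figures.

16.1

Setup A: H = 28²/(11×0.011) + 28 ≈ 6507.3 mm; DoF = Df − Dn = 357.200 − 324.380 ≈ 32.820 mm.
Setup B: H = 40²/(18×0.027) + 40 ≈ 3332.2 mm; DoF = Df − Dn = 1255.63 − 725.95 ≈ 529.68 mm.
Ratio = 529.68 / 32.820 ≈ 16.1.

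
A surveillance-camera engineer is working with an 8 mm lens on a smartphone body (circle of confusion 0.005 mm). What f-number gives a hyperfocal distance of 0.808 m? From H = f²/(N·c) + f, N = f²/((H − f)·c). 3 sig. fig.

f/16

Rearrange H = f²/(N·c) + f for N: N = f² / ((H − f)·c).
N = 8² / ((808 − 8) × 0.005) = 64 / 4.000 ≈ 16.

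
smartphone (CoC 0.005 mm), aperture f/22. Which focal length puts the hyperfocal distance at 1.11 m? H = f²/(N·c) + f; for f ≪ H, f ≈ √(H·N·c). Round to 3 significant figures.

11.0 mm

From H = f²/(N·c) + f, with f ≪ H: f ≈ √(H·N·c) = √(1110 × 22 × 0.005) = √122.10 ≈ 11.05 mm.
Exact: f² + N·c·f − N·c·H = 0 ⇒ f = (−N·c + √((N·c)² + 4·N·c·H))/2 = (−0.11 + √488.41)/2 ≈ 10.995 mm ≈ 11.0 mm.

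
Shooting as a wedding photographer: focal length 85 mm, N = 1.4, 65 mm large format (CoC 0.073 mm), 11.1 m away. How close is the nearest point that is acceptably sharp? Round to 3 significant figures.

Hyperfocal distance H = f²/(N·c) + f = 85²/(1.4 × 0.073) + 85 = 7225/0.1022 + 85 ≈ 70779.7 mm ≈ 70.78 m.
Near limit Dn = s·(H − f)/(H + s − 2f) = 11100 × (70779.7 − 85) / (70779.7 + 11100 − 2 × 85) = 11100 × 70694.7 / 81709.7 ≈ 9603.6 mm ≈ 9.60 m.

9.60 m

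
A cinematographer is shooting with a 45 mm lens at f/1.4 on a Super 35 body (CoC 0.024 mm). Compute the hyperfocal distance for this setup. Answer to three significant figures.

Hyperfocal distance H = f²/(N·c) + f = 45²/(1.4 × 0.024) + 45 = 2025/0.0336 + 45 ≈ 60312.9 mm ≈ 60.3 m.

60.3 m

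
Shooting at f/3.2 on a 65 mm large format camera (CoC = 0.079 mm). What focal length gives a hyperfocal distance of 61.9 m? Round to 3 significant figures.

125 mm

From H = f²/(N·c) + f, with f ≪ H: f ≈ √(H·N·c) = √(61900 × 3.2 × 0.079) = √15648 ≈ 125.1 mm.
The +f correction barely moves this — solving exactly, f² + N·c·f − N·c·H = 0 ⇒ f = (−N·c + √((N·c)² + 4·N·c·H))/2 = (−0.2528 + √62593)/2 ≈ 124.97 mm, so f ≈ 125 mm.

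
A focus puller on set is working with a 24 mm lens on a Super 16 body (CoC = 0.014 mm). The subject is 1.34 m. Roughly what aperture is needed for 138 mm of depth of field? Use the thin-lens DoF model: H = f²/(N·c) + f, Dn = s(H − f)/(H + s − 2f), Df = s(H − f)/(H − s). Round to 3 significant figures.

f/1.61

Write h = H − f = f²/(N·c). The thin-lens limits are Dn = s·h/(h + (s−f)) and Df = s·h/(h − (s−f)), so DoF = Df − Dn = 2·s·(s−f)·h / (h² − (s−f)²).
That is a quadratic in h: DoF·h² − 2·s·(s−f)·h − DoF·(s−f)² = 0 ⇒ h = (s−f)·(s + √(s² + DoF²)) / DoF = 1316 × (1340 + √(1340² + 138²)) / 138 = 1316 × (1340 + 1347.09) / 138 ≈ 25625 mm.
Then N = f²/(c·h) = 24² / (0.014 × 25625) = 576 / 358.75 ≈ 1.61.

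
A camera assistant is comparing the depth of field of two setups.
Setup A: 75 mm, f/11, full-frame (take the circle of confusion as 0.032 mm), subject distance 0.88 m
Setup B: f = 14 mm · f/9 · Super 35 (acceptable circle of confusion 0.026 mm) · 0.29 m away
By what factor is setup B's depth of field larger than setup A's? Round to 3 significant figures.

2.41

Setup A: H = 75²/(11×0.032) + 75 ≈ 16055.1 mm; DoF = Df − Dn = 926.682 − 837.796 ≈ 88.886 mm.
Setup B: H = 14²/(9×0.026) + 14 ≈ 851.6 mm; DoF = Df − Dn = 432.52 − 218.13 ≈ 214.39 mm.
Ratio = 214.39 / 88.886 ≈ 2.41.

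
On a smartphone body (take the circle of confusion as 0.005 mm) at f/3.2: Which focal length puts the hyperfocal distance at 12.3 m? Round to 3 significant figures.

From H = f²/(N·c) + f, with f ≪ H: f ≈ √(H·N·c) = √(12300 × 3.2 × 0.005) = √196.80 ≈ 14.03 mm.
The +f correction barely moves this — solving exactly, f² + N·c·f − N·c·H = 0 ⇒ f = (−N·c + √((N·c)² + 4·N·c·H))/2 = (−0.016 + √787.20)/2 ≈ 14.021 mm, so f ≈ 14.0 mm.

14.0 mm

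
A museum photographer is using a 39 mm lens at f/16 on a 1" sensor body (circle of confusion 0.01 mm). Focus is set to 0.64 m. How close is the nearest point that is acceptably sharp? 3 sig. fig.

Hyperfocal distance H = f²/(N·c) + f = 39²/(16 × 0.01) + 39 = 1521/0.16 + 39 ≈ 9545.2 mm ≈ 9.545 m.
Near limit Dn = s·(H − f)/(H + s − 2f) = 640 × (9545.2 − 39) / (9545.2 + 640 − 2 × 39) = 640 × 9506.2 / 10107.2 ≈ 601.94 mm ≈ 0.602 m.

0.602 m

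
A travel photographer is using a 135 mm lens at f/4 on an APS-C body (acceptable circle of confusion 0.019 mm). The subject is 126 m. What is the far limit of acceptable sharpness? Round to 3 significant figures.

265 m

Hyperfocal distance H = f²/(N·c) + f = 135²/(4 × 0.019) + 135 = 18225/0.076 + 135 ≈ 239937.6 mm ≈ 239.9 m.
Far limit Df = s·(H − f)/(H − s) = 126000 × (239937.6 − 135) / (239937.6 − 126000) = 126000 × 239802.6 / 113937.6 ≈ 265190 mm ≈ 265 m.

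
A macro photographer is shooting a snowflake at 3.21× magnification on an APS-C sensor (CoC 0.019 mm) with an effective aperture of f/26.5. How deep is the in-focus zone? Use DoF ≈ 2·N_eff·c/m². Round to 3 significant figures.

At magnification m, DoF ≈ 2·N_eff·c/m² = 2 × 26.5 × 0.019 / 3.21² = 1.007 / 10.3 ≈ 0.0977 mm.

0.0977 mm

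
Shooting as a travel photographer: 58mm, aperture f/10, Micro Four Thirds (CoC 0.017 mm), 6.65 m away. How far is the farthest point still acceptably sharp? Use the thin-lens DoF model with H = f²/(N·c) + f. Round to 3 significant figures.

9.97 m

Hyperfocal distance H = f²/(N·c) + f = 58²/(10 × 0.017) + 58 = 3364/0.17 + 58 ≈ 19846.2 mm ≈ 19.85 m.
Far limit Df = s·(H − f)/(H − s) = 6650 × (19846.2 − 58) / (19846.2 − 6650) = 6650 × 19788.2 / 13196.2 ≈ 9971.9 mm ≈ 9.97 m.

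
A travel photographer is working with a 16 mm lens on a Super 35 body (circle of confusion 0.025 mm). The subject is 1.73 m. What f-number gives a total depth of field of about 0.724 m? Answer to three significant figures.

Write h = H − f = f²/(N·c). The thin-lens limits are Dn = s·h/(h + (s−f)) and Df = s·h/(h − (s−f)), so DoF = Df − Dn = 2·s·(s−f)·h / (h² − (s−f)²).
That is a quadratic in h: DoF·h² − 2·s·(s−f)·h − DoF·(s−f)² = 0 ⇒ h = (s−f)·(s + √(s² + DoF²)) / DoF = 1714 × (1730 + √(1730² + 724²)) / 724 = 1714 × (1730 + 1875.39) / 724 ≈ 8535.4 mm.
Then N = f²/(c·h) = 16² / (0.025 × 8535.4) = 256 / 213.39 ≈ 1.20.

f/1.20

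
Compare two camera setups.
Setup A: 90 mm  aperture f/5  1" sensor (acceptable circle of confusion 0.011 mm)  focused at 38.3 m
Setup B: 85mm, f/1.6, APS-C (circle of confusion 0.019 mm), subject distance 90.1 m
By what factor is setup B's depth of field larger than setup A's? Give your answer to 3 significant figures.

3.74

Setup A: H = 90²/(5×0.011) + 90 ≈ 147362.7 mm; DoF = Df − Dn = 51718 − 30410 ≈ 21308 mm.
Setup B: H = 85²/(1.6×0.019) + 85 ≈ 237749.5 mm; DoF = Df − Dn = 145030 − 65349 ≈ 79681 mm.
Ratio = 79681 / 21308 ≈ 3.74.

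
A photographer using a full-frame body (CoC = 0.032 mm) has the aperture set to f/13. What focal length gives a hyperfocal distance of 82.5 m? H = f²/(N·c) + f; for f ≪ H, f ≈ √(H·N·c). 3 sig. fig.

From H = f²/(N·c) + f, with f ≪ H: f ≈ √(H·N·c) = √(82500 × 13 × 0.032) = √34320 ≈ 185.3 mm.
The +f correction barely moves this — solving exactly, f² + N·c·f − N·c·H = 0 ⇒ f = (−N·c + √((N·c)² + 4·N·c·H))/2 = (−0.416 + √137280)/2 ≈ 185.05 mm, so f ≈ 185 mm.

185 mm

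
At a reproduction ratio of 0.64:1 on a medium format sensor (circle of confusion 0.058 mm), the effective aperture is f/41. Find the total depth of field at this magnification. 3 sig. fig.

At magnification m, DoF ≈ 2·N_eff·c/m² = 2 × 41 × 0.058 / 0.64² = 4.756 / 0.4096 ≈ 11.6 mm.

11.6 mm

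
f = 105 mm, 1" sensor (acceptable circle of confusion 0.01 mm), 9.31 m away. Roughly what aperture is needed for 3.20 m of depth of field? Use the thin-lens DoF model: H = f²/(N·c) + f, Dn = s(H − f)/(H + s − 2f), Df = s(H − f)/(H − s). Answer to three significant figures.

f/20

Write h = H − f = f²/(N·c). The thin-lens limits are Dn = s·h/(h + (s−f)) and Df = s·h/(h − (s−f)), so DoF = Df − Dn = 2·s·(s−f)·h / (h² − (s−f)²).
That is a quadratic in h: DoF·h² − 2·s·(s−f)·h − DoF·(s−f)² = 0 ⇒ h = (s−f)·(s + √(s² + DoF²)) / DoF = 9205 × (9310 + √(9310² + 3200²)) / 3200 = 9205 × (9310 + 9844.60) / 3200 ≈ 55099 mm.
Then N = f²/(c·h) = 105² / (0.01 × 55099) = 11025 / 550.99 ≈ 20.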